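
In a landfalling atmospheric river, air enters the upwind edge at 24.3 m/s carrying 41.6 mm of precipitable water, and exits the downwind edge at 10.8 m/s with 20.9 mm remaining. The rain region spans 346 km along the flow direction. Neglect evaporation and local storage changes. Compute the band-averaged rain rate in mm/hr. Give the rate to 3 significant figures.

Column moisture flux per unit crosswind length is F = V × PW.
Inflow: F_in = 24.3 × 41.6 = 1010.88 mm·m/s
Outflow: F_out = 10.8 × 20.9 = 225.72 mm·m/s
Steady-state rate R = (F_in − F_out)/L = (1010.88 − 225.72) / 346000 m = 2.269e-03 mm/s.
R = 2.269e-03 × 3600 = 8.17 mm/hr.

R ≈ 8.17 mm/hr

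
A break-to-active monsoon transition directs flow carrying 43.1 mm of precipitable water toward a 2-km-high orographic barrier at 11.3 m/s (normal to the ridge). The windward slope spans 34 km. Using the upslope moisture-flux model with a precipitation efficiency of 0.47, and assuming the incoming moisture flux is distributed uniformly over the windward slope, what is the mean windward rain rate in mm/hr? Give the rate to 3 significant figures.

R ≈ 24.2 mm/hr

Incoming column moisture flux per unit ridge length: F = V × PW = 11.3 × 43.1 = 487.03 mm·m/s.
Spread over the 34 km slope with efficiency ε = 0.47: R = ε·F/W = 0.47 × 487.03 / 34000 m = 6.732e-03 mm/s.
R = 6.732e-03 × 3600 = 24.2 mm/hr.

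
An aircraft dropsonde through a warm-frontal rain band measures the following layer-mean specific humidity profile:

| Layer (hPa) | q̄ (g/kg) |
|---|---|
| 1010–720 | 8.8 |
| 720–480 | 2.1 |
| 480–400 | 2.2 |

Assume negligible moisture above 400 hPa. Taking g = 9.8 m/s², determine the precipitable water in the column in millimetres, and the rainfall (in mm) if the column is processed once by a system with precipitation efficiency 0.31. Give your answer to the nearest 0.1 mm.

PW ≈ 33.0 mm; rainfall ≈ 10.2 mm

Precipitable water is the column-integrated vapour mass per unit area: PW = (1/g) Σ q̄ Δp, with q in kg/kg and Δp in Pa (1 kg/m² of water = 1 mm).
Layer 1010–720 hPa: Δp = 290 hPa = 29000 Pa, q̄ = 0.0088 kg/kg → 0.0088 × 29000 / 9.8 = 26.04 mm
Layer 720–480 hPa: Δp = 240 hPa = 24000 Pa, q̄ = 0.0021 kg/kg → 0.0021 × 24000 / 9.8 = 5.14 mm
Layer 480–400 hPa: Δp = 80 hPa = 8000 Pa, q̄ = 0.0022 kg/kg → 0.0022 × 8000 / 9.8 = 1.80 mm
PW = 26.04 + 5.14 + 1.80 = 32.98 ≈ 33.0 mm.
Rainfall = ε × PW = 0.31 × 33.0 = 10.2 mm.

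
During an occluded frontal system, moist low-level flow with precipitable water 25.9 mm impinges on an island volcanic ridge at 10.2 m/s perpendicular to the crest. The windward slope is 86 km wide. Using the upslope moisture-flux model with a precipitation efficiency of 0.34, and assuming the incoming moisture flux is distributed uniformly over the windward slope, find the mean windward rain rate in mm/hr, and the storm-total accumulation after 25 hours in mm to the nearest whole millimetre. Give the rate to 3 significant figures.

R ≈ 3.76 mm/hr; total ≈ 94 mm

Incoming column moisture flux per unit ridge length: F = V × PW = 10.2 × 25.9 = 264.18 mm·m/s.
Spread over the 86 km slope with efficiency ε = 0.34: R = ε·F/W = 0.34 × 264.18 / 86000 m = 1.044e-03 mm/s.
R = 1.044e-03 × 3600 = 3.76 mm/hr.
Over 25 h: total = 3.76 × 25 = 94 mm.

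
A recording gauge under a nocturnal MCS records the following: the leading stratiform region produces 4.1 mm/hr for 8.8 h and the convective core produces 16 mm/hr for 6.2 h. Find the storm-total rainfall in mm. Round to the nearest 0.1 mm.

Total = Σ Rᵢ Δtᵢ = 4.1 × 8.8 + 16 × 6.2
      = 36.08 + 99.2 = 135.3 mm.

total ≈ 135.3 mm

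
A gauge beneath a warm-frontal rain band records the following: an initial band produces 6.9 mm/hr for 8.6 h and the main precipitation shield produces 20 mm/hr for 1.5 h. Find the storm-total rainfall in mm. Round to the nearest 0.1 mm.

Total = Σ Rᵢ Δtᵢ = 6.9 × 8.6 + 20 × 1.5
      = 59.34 + 30 = 89.3 mm.

total ≈ 89.3 mm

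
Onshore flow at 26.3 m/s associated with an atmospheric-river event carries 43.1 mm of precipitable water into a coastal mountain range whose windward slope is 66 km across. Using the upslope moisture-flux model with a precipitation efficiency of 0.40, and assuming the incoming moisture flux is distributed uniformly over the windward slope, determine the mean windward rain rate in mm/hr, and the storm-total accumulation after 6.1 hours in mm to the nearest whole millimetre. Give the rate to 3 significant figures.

R ≈ 24.7 mm/hr; total ≈ 151 mm

Incoming column moisture flux per unit ridge length: F = V × PW = 26.3 × 43.1 = 1133.53 mm·m/s.
Spread over the 66 km slope with efficiency ε = 0.40: R = ε·F/W = 0.40 × 1133.53 / 66000 m = 6.870e-03 mm/s.
R = 6.870e-03 × 3600 = 24.7 mm/hr.
Over 6.1 h: total = 24.7 × 6.1 = 150.67 ≈ 151 mm.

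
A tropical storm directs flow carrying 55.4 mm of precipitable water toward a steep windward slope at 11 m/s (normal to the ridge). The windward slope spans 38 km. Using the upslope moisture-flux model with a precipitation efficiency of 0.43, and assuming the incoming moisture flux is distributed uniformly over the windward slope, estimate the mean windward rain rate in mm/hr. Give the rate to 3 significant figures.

Incoming column moisture flux per unit ridge length: F = V × PW = 11 × 55.4 = 609.4 mm·m/s.
Spread over the 38 km slope with efficiency ε = 0.43: R = ε·F/W = 0.43 × 609.4 / 38000 m = 6.896e-03 mm/s.
R = 6.896e-03 × 3600 = 24.8 mm/hr.

R ≈ 24.8 mm/hr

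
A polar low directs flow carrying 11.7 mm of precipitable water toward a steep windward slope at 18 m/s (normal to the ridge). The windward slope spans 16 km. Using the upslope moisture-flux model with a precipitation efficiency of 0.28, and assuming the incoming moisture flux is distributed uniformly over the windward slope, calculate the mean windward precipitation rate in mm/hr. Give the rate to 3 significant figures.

R ≈ 13.3 mm/hr

Incoming column moisture flux per unit ridge length: F = V × PW = 18 × 11.7 = 210.6 mm·m/s.
Spread over the 16 km slope with efficiency ε = 0.28: R = ε·F/W = 0.28 × 210.6 / 16000 m = 3.686e-03 mm/s.
R = 3.686e-03 × 3600 = 13.3 mm/hr.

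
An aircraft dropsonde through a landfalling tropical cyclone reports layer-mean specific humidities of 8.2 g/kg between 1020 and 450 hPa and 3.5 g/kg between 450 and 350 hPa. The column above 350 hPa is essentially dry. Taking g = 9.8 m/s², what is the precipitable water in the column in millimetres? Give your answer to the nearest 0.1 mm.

Precipitable water is the column-integrated vapour mass per unit area: PW = (1/g) Σ q̄ Δp, with q in kg/kg and Δp in Pa (1 kg/m² of water = 1 mm).
Layer 1020–450 hPa: Δp = 570 hPa = 57000 Pa, q̄ = 0.0082 kg/kg → 0.0082 × 57000 / 9.8 = 47.69 mm
Layer 450–350 hPa: Δp = 100 hPa = 10000 Pa, q̄ = 0.0035 kg/kg → 0.0035 × 10000 / 9.8 = 3.57 mm
PW = 47.69 + 3.57 = 51.26 ≈ 51.3 mm.

PW ≈ 51.3 mm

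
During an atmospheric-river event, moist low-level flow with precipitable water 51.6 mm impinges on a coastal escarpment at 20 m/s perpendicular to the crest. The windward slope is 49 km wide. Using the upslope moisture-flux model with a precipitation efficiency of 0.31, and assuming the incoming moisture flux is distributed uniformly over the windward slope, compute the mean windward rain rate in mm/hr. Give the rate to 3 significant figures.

R ≈ 23.5 mm/hr

Incoming column moisture flux per unit ridge length: F = V × PW = 20 × 51.6 = 1032 mm·m/s.
Spread over the 49 km slope with efficiency ε = 0.31: R = ε·F/W = 0.31 × 1032 / 49000 m = 6.529e-03 mm/s.
R = 6.529e-03 × 3600 = 23.5 mm/hr.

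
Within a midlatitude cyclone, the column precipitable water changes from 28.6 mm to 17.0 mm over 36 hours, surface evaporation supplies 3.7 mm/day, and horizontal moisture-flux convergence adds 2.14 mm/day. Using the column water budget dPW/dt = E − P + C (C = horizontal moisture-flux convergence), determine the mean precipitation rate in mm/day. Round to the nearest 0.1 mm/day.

P ≈ 13.6 mm/day

dPW/dt = (17.0 − 28.6) mm / (36/24 day) = -7.733 mm/day.
P = E + C − dPW/dt = 3.7 + (2.14) − (-7.733) = 13.6 mm/day.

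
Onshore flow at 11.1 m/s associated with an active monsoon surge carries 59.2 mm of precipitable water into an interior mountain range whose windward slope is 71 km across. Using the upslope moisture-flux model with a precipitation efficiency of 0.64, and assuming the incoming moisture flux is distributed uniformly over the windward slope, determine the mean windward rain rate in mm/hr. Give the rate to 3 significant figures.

Incoming column moisture flux per unit ridge length: F = V × PW = 11.1 × 59.2 = 657.12 mm·m/s.
Spread over the 71 km slope with efficiency ε = 0.64: R = ε·F/W = 0.64 × 657.12 / 71000 m = 5.923e-03 mm/s.
R = 5.923e-03 × 3600 = 21.3 mm/hr.

R ≈ 21.3 mm/hr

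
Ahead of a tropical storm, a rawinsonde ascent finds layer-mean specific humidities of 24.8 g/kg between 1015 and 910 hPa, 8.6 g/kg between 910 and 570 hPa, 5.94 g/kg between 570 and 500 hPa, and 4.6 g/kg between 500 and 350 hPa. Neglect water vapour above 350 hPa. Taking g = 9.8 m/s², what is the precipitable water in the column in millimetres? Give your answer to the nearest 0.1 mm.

Precipitable water is the column-integrated vapour mass per unit area: PW = (1/g) Σ q̄ Δp, with q in kg/kg and Δp in Pa (1 kg/m² of water = 1 mm).
Layer 1015–910 hPa: Δp = 105 hPa = 10500 Pa, q̄ = 0.0248 kg/kg → 0.0248 × 10500 / 9.8 = 26.57 mm
Layer 910–570 hPa: Δp = 340 hPa = 34000 Pa, q̄ = 0.0086 kg/kg → 0.0086 × 34000 / 9.8 = 29.84 mm
Layer 570–500 hPa: Δp = 70 hPa = 7000 Pa, q̄ = 0.00594 kg/kg → 0.00594 × 7000 / 9.8 = 4.24 mm
Layer 500–350 hPa: Δp = 150 hPa = 15000 Pa, q̄ = 0.0046 kg/kg → 0.0046 × 15000 / 9.8 = 7.04 mm
PW = 26.57 + 29.84 + 4.24 + 7.04 = 67.69 ≈ 67.7 mm.

PW ≈ 67.7 mm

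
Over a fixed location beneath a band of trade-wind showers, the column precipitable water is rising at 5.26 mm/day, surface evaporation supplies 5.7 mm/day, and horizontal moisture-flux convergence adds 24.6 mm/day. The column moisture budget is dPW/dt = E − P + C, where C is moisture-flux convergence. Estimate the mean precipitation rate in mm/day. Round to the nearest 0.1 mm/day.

P ≈ 25.0 mm/day

dPW/dt = +5.26 mm/day.
P = E + C − dPW/dt = 5.7 + (24.6) − (+5.26) = 25.0 mm/day.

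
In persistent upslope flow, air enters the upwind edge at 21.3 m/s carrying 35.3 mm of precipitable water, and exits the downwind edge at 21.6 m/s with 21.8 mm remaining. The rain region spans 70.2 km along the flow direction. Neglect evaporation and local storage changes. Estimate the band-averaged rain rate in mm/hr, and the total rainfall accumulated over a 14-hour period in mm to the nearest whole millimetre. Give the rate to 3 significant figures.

R ≈ 14.4 mm/hr; total ≈ 202 mm

Column moisture flux per unit crosswind length is F = V × PW.
Inflow: F_in = 21.3 × 35.3 = 751.89 mm·m/s
Outflow: F_out = 21.6 × 21.8 = 470.88 mm·m/s
Steady-state rate R = (F_in − F_out)/L = (751.89 − 470.88) / 70200 m = 4.003e-03 mm/s.
R = 4.003e-03 × 3600 = 14.4 mm/hr.
Over 14 h: total = 14.4 × 14 = 201.6 ≈ 202 mm.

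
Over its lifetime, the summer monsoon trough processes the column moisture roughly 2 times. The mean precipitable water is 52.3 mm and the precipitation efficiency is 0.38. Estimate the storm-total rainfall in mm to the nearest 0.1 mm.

Each cycle deposits ε × PW = 0.38 × 52.3 = 19.874 mm.
Over 2 cycles: 2 × 19.874 = 39.7 mm.

rainfall ≈ 39.7 mm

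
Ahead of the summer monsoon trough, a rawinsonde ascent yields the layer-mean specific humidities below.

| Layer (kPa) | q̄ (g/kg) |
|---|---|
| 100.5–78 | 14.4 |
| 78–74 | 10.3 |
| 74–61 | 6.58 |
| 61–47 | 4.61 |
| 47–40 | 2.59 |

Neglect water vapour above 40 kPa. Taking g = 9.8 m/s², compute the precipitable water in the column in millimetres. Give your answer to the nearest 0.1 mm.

PW ≈ 54.4 mm

Precipitable water is the column-integrated vapour mass per unit area: PW = (1/g) Σ q̄ Δp, with q in kg/kg and Δp in Pa (1 kg/m² of water = 1 mm).
Layer 100.5–78 kPa: Δp = 225 hPa = 22500 Pa, q̄ = 0.0144 kg/kg → 0.0144 × 22500 / 9.8 = 33.06 mm
Layer 78–74 kPa: Δp = 40 hPa = 4000 Pa, q̄ = 0.0103 kg/kg → 0.0103 × 4000 / 9.8 = 4.20 mm
Layer 74–61 kPa: Δp = 130 hPa = 13000 Pa, q̄ = 0.00658 kg/kg → 0.00658 × 13000 / 9.8 = 8.73 mm
Layer 61–47 kPa: Δp = 140 hPa = 14000 Pa, q̄ = 0.00461 kg/kg → 0.00461 × 14000 / 9.8 = 6.59 mm
Layer 47–40 kPa: Δp = 70 hPa = 7000 Pa, q̄ = 0.00259 kg/kg → 0.00259 × 7000 / 9.8 = 1.85 mm
PW = 33.06 + 4.20 + 8.73 + 6.59 + 1.85 = 54.43 ≈ 54.4 mm.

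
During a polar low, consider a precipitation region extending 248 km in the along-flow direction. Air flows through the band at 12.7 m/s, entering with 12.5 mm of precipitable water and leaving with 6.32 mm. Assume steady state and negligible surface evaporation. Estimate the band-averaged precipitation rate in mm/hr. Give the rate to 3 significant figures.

R ≈ 1.14 mm/hr

Column moisture flux per unit crosswind length is F = V × PW.
Inflow: F_in = 12.7 × 12.5 = 158.75 mm·m/s
Outflow: F_out = 12.7 × 6.32 = 80.264 mm·m/s
Steady-state rate R = (F_in − F_out)/L = (158.75 − 80.264) / 248000 m = 3.165e-04 mm/s.
R = 3.165e-04 × 3600 = 1.14 mm/hr.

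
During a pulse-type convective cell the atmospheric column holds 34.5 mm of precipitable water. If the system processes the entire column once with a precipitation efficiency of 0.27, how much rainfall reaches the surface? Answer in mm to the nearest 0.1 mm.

rainfall ≈ 9.3 mm

Rainfall = ε × PW = 0.27 × 34.5 = 9.3 mm.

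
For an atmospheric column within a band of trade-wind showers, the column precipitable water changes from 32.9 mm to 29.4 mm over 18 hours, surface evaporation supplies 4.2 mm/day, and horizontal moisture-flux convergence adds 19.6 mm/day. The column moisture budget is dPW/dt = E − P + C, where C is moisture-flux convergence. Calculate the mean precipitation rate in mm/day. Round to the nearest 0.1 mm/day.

P ≈ 28.5 mm/day

dPW/dt = (29.4 − 32.9) mm / (18/24 day) = -4.667 mm/day.
P = E + C − dPW/dt = 4.2 + (19.6) − (-4.667) = 28.5 mm/day.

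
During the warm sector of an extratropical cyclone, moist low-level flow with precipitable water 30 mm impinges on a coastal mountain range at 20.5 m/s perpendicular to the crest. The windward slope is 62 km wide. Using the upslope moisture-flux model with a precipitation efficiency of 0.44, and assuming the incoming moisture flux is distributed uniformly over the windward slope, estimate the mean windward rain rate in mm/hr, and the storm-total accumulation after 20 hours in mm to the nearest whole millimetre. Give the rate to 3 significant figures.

Incoming column moisture flux per unit ridge length: F = V × PW = 20.5 × 30 = 615 mm·m/s.
Spread over the 62 km slope with efficiency ε = 0.44: R = ε·F/W = 0.44 × 615 / 62000 m = 4.365e-03 mm/s.
R = 4.365e-03 × 3600 = 15.7 mm/hr.
Over 20 h: total = 15.7 × 20 = 314 mm.

R ≈ 15.7 mm/hr; total ≈ 314 mm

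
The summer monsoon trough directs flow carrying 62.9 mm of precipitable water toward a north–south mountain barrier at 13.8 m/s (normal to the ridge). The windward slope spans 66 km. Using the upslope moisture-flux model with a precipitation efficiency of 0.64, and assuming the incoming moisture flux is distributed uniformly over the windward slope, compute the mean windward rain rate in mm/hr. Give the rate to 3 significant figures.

R ≈ 30.3 mm/hr

Incoming column moisture flux per unit ridge length: F = V × PW = 13.8 × 62.9 = 868.02 mm·m/s.
Spread over the 66 km slope with efficiency ε = 0.64: R = ε·F/W = 0.64 × 868.02 / 66000 m = 8.417e-03 mm/s.
R = 8.417e-03 × 3600 = 30.3 mm/hr.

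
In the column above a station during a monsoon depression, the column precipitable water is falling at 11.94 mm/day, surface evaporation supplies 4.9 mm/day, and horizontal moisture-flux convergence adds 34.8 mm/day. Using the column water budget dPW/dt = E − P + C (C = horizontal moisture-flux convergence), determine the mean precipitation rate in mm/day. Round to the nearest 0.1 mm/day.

dPW/dt = -11.94 mm/day.
P = E + C − dPW/dt = 4.9 + (34.8) − (-11.94) = 51.6 mm/day.

P ≈ 51.6 mm/day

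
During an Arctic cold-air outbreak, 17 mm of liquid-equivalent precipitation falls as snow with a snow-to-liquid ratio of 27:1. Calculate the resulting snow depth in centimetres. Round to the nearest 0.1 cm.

snow depth ≈ 45.9 cm

Snow depth = liquid × ratio = 17 mm × 27 = 459 mm = 45.9 cm.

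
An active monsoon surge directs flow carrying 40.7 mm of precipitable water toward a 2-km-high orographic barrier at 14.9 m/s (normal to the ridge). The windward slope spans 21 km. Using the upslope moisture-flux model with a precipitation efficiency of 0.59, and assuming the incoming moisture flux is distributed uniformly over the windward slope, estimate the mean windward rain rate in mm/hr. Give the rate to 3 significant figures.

Incoming column moisture flux per unit ridge length: F = V × PW = 14.9 × 40.7 = 606.43 mm·m/s.
Spread over the 21 km slope with efficiency ε = 0.59: R = ε·F/W = 0.59 × 606.43 / 21000 m = 1.704e-02 mm/s.
R = 1.704e-02 × 3600 = 61.3 mm/hr.

R ≈ 61.3 mm/hr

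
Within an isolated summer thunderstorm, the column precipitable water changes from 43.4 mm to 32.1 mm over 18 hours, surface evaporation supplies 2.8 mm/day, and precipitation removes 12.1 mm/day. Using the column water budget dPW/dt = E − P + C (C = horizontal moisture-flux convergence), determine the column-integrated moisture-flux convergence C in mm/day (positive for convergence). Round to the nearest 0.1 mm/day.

C ≈ -5.8 mm/day

dPW/dt = (32.1 − 43.4) mm / (18/24 day) = -15.067 mm/day.
C = dPW/dt − E + P = (-15.067) − 2.8 + 12.1 = -5.8 mm/day.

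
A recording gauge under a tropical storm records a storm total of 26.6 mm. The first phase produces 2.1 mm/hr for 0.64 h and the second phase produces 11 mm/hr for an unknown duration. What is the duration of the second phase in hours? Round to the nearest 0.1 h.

duration ≈ 2.3 h

Known phases: 2.1 × 0.64 = 1.344 mm.
Remaining depth = 26.6 − 1.344 = 25.256 mm.
Duration = 25.256 / 11 = 2.3 h.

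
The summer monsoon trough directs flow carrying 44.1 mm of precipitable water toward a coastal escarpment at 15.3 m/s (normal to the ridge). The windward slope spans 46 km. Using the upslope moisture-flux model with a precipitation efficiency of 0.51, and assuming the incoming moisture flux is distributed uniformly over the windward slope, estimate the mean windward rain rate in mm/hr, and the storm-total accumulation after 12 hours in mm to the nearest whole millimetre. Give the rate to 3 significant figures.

R ≈ 26.9 mm/hr; total ≈ 323 mm

Incoming column moisture flux per unit ridge length: F = V × PW = 15.3 × 44.1 = 674.73 mm·m/s.
Spread over the 46 km slope with efficiency ε = 0.51: R = ε·F/W = 0.51 × 674.73 / 46000 m = 7.481e-03 mm/s.
R = 7.481e-03 × 3600 = 26.9 mm/hr.
Over 12 h: total = 26.9 × 12 = 322.8 ≈ 323 mm.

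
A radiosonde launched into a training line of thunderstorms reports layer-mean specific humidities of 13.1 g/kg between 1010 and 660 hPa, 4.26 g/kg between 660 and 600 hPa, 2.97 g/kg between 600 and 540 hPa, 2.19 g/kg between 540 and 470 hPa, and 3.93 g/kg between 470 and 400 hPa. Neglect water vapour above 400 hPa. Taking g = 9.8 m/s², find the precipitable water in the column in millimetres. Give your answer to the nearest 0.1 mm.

Precipitable water is the column-integrated vapour mass per unit area: PW = (1/g) Σ q̄ Δp, with q in kg/kg and Δp in Pa (1 kg/m² of water = 1 mm).
Layer 1010–660 hPa: Δp = 350 hPa = 35000 Pa, q̄ = 0.0131 kg/kg → 0.0131 × 35000 / 9.8 = 46.79 mm
Layer 660–600 hPa: Δp = 60 hPa = 6000 Pa, q̄ = 0.00426 kg/kg → 0.00426 × 6000 / 9.8 = 2.61 mm
Layer 600–540 hPa: Δp = 60 hPa = 6000 Pa, q̄ = 0.00297 kg/kg → 0.00297 × 6000 / 9.8 = 1.82 mm
Layer 540–470 hPa: Δp = 70 hPa = 7000 Pa, q̄ = 0.00219 kg/kg → 0.00219 × 7000 / 9.8 = 1.56 mm
Layer 470–400 hPa: Δp = 70 hPa = 7000 Pa, q̄ = 0.00393 kg/kg → 0.00393 × 7000 / 9.8 = 2.81 mm
PW = 46.79 + 2.61 + 1.82 + 1.56 + 2.81 = 55.59 ≈ 55.6 mm.

PW ≈ 55.6 mm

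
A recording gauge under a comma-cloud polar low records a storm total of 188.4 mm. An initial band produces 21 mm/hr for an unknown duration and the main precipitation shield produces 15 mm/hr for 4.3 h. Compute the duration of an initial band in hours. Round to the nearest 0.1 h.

duration ≈ 5.9 h

Known phases: 15 × 4.3 = 64.5 mm.
Remaining depth = 188.4 − 64.5 = 123.9 mm.
Duration = 123.9 / 21 = 5.9 h.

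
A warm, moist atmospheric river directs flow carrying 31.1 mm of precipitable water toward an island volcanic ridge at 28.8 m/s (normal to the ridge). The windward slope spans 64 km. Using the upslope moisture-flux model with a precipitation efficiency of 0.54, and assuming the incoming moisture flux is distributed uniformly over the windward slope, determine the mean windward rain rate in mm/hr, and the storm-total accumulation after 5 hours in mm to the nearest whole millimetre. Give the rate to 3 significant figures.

R ≈ 27.2 mm/hr; total ≈ 136 mm

Incoming column moisture flux per unit ridge length: F = V × PW = 28.8 × 31.1 = 895.68 mm·m/s.
Spread over the 64 km slope with efficiency ε = 0.54: R = ε·F/W = 0.54 × 895.68 / 64000 m = 7.557e-03 mm/s.
R = 7.557e-03 × 3600 = 27.2 mm/hr.
Over 5 h: total = 27.2 × 5 = 136 mm.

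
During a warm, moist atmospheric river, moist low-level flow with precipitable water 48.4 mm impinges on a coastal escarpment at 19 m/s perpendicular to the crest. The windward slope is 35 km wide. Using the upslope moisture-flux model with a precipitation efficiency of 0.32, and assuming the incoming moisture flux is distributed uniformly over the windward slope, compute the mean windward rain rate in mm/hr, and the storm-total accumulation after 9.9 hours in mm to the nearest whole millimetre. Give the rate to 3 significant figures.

Incoming column moisture flux per unit ridge length: F = V × PW = 19 × 48.4 = 919.6 mm·m/s.
Spread over the 35 km slope with efficiency ε = 0.32: R = ε·F/W = 0.32 × 919.6 / 35000 m = 8.408e-03 mm/s.
R = 8.408e-03 × 3600 = 30.3 mm/hr.
Over 9.9 h: total = 30.3 × 9.9 = 299.97 ≈ 300 mm.

R ≈ 30.3 mm/hr; total ≈ 300 mm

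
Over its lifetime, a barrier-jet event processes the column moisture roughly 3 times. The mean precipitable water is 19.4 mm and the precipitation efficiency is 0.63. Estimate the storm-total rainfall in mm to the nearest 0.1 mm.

Each cycle deposits ε × PW = 0.63 × 19.4 = 12.222 mm.
Over 3 cycles: 3 × 12.222 = 36.7 mm.

rainfall ≈ 36.7 mm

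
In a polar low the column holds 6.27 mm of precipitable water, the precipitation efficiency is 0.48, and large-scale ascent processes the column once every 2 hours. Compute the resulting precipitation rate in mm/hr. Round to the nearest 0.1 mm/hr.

Each overturning extracts ε × PW = 0.48 × 6.27 = 3.0096 mm.
Rate = ε·PW / τ = 3.0096 / 2 h = 1.5 mm/hr.

R ≈ 1.5 mm/hr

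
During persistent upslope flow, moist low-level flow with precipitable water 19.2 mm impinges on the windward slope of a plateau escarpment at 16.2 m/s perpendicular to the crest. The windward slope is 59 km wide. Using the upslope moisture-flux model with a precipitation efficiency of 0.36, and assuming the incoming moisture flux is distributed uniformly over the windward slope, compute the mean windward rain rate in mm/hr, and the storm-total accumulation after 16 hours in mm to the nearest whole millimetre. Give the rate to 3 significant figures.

Incoming column moisture flux per unit ridge length: F = V × PW = 16.2 × 19.2 = 311.04 mm·m/s.
Spread over the 59 km slope with efficiency ε = 0.36: R = ε·F/W = 0.36 × 311.04 / 59000 m = 1.898e-03 mm/s.
R = 1.898e-03 × 3600 = 6.83 mm/hr.
Over 16 h: total = 6.83 × 16 = 109.28 ≈ 109 mm.

R ≈ 6.83 mm/hr; total ≈ 109 mm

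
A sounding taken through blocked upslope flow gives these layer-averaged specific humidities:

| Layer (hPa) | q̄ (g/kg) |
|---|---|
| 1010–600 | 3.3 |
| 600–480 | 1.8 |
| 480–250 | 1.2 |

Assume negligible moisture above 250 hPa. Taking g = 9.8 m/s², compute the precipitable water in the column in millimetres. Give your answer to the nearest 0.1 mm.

PW ≈ 18.8 mm

Precipitable water is the column-integrated vapour mass per unit area: PW = (1/g) Σ q̄ Δp, with q in kg/kg and Δp in Pa (1 kg/m² of water = 1 mm).
Layer 1010–600 hPa: Δp = 410 hPa = 41000 Pa, q̄ = 0.0033 kg/kg → 0.0033 × 41000 / 9.8 = 13.81 mm
Layer 600–480 hPa: Δp = 120 hPa = 12000 Pa, q̄ = 0.0018 kg/kg → 0.0018 × 12000 / 9.8 = 2.20 mm
Layer 480–250 hPa: Δp = 230 hPa = 23000 Pa, q̄ = 0.0012 kg/kg → 0.0012 × 23000 / 9.8 = 2.82 mm
PW = 13.81 + 2.20 + 2.82 = 18.83 ≈ 18.8 mm.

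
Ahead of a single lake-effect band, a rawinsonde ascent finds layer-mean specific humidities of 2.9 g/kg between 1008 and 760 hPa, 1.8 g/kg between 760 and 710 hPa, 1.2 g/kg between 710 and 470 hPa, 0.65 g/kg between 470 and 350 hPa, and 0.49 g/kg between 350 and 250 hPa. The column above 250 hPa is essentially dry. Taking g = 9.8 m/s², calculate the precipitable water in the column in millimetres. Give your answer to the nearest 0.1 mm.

Precipitable water is the column-integrated vapour mass per unit area: PW = (1/g) Σ q̄ Δp, with q in kg/kg and Δp in Pa (1 kg/m² of water = 1 mm).
Layer 1008–760 hPa: Δp = 248 hPa = 24800 Pa, q̄ = 0.0029 kg/kg → 0.0029 × 24800 / 9.8 = 7.34 mm
Layer 760–710 hPa: Δp = 50 hPa = 5000 Pa, q̄ = 0.0018 kg/kg → 0.0018 × 5000 / 9.8 = 0.92 mm
Layer 710–470 hPa: Δp = 240 hPa = 24000 Pa, q̄ = 0.0012 kg/kg → 0.0012 × 24000 / 9.8 = 2.94 mm
Layer 470–350 hPa: Δp = 120 hPa = 12000 Pa, q̄ = 0.00065 kg/kg → 0.00065 × 12000 / 9.8 = 0.80 mm
Layer 350–250 hPa: Δp = 100 hPa = 10000 Pa, q̄ = 0.00049 kg/kg → 0.00049 × 10000 / 9.8 = 0.50 mm
PW = 7.34 + 0.92 + 2.94 + 0.80 + 0.50 = 12.50 ≈ 12.5 mm.

PW ≈ 12.5 mm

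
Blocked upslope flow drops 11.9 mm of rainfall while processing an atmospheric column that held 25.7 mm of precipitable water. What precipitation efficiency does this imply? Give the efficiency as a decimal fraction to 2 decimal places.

ε ≈ 0.46

ε = rainfall / PW = 11.9 / 25.7 = 0.46.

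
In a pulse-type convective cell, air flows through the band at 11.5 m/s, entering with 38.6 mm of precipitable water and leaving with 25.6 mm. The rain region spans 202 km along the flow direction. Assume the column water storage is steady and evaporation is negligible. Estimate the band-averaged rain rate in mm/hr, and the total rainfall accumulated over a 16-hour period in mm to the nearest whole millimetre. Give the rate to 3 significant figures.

Column moisture flux per unit crosswind length is F = V × PW.
Inflow: F_in = 11.5 × 38.6 = 443.9 mm·m/s
Outflow: F_out = 11.5 × 25.6 = 294.4 mm·m/s
Steady-state rate R = (F_in − F_out)/L = (443.9 − 294.4) / 202000 m = 7.401e-04 mm/s.
R = 7.401e-04 × 3600 = 2.66 mm/hr.
Over 16 h: total = 2.66 × 16 = 42.56 ≈ 43 mm.

R ≈ 2.66 mm/hr; total ≈ 43 mm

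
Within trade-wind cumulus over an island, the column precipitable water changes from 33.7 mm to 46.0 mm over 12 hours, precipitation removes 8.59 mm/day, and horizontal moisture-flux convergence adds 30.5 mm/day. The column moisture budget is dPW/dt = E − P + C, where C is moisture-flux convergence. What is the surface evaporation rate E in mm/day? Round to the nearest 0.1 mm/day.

dPW/dt = (46.0 − 33.7) mm / (12/24 day) = +24.600 mm/day.
E = dPW/dt + P − C = (+24.600) + 8.59 − (30.5) = 2.7 mm/day.

E ≈ 2.7 mm/day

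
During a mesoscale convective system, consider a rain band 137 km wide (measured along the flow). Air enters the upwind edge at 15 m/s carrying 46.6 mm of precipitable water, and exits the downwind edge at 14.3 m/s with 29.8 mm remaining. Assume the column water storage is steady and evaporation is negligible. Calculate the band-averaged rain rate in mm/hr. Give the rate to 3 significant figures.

R ≈ 7.17 mm/hr

Column moisture flux per unit crosswind length is F = V × PW.
Inflow: F_in = 15 × 46.6 = 699 mm·m/s
Outflow: F_out = 14.3 × 29.8 = 426.14 mm·m/s
Steady-state rate R = (F_in − F_out)/L = (699 − 426.14) / 137000 m = 1.992e-03 mm/s.
R = 1.992e-03 × 3600 = 7.17 mm/hr.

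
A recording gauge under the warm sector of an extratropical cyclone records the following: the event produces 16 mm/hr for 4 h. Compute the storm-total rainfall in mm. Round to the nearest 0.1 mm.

total ≈ 64.0 mm

Total = Σ Rᵢ Δtᵢ = 16 × 4
      = 64 = 64.0 mm.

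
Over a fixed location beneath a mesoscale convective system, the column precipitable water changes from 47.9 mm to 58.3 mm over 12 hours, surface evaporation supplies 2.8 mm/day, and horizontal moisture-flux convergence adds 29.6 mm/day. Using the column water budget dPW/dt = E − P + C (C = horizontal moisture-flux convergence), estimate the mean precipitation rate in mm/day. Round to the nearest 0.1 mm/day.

P ≈ 11.6 mm/day

dPW/dt = (58.3 − 47.9) mm / (12/24 day) = +20.800 mm/day.
P = E + C − dPW/dt = 2.8 + (29.6) − (+20.800) = 11.6 mm/day.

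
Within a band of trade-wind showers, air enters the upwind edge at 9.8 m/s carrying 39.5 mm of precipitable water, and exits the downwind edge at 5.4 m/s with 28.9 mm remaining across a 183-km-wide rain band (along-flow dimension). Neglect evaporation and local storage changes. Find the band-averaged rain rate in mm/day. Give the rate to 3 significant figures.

R ≈ 109 mm/day

Column moisture flux per unit crosswind length is F = V × PW.
Inflow: F_in = 9.8 × 39.5 = 387.1 mm·m/s
Outflow: F_out = 5.4 × 28.9 = 156.06 mm·m/s
Steady-state rate R = (F_in − F_out)/L = (387.1 − 156.06) / 183000 m = 1.263e-03 mm/s.
R = 1.263e-03 × 3600 × 24 = 109 mm/day.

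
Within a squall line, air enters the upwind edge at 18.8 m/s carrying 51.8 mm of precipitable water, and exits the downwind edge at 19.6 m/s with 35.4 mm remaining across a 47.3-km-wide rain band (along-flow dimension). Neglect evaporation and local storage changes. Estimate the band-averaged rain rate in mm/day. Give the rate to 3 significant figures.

R ≈ 511 mm/day

Column moisture flux per unit crosswind length is F = V × PW.
Inflow: F_in = 18.8 × 51.8 = 973.84 mm·m/s
Outflow: F_out = 19.6 × 35.4 = 693.84 mm·m/s
Steady-state rate R = (F_in − F_out)/L = (973.84 − 693.84) / 47300 m = 5.920e-03 mm/s.
R = 5.920e-03 × 3600 × 24 = 511 mm/day.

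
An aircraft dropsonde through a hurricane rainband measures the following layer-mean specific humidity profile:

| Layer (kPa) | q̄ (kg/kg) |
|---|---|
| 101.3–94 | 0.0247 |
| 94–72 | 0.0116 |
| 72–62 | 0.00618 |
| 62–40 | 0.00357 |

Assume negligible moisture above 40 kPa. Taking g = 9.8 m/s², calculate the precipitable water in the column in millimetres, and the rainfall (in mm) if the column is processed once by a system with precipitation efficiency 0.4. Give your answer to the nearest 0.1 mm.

Precipitable water is the column-integrated vapour mass per unit area: PW = (1/g) Σ q̄ Δp, with q in kg/kg and Δp in Pa (1 kg/m² of water = 1 mm).
Layer 101.3–94 kPa: Δp = 73 hPa = 7300 Pa, q̄ = 0.0247 kg/kg → 0.0247 × 7300 / 9.8 = 18.40 mm
Layer 94–72 kPa: Δp = 220 hPa = 22000 Pa, q̄ = 0.0116 kg/kg → 0.0116 × 22000 / 9.8 = 26.04 mm
Layer 72–62 kPa: Δp = 100 hPa = 10000 Pa, q̄ = 0.00618 kg/kg → 0.00618 × 10000 / 9.8 = 6.31 mm
Layer 62–40 kPa: Δp = 220 hPa = 22000 Pa, q̄ = 0.00357 kg/kg → 0.00357 × 22000 / 9.8 = 8.01 mm
PW = 18.40 + 26.04 + 6.31 + 8.01 = 58.76 ≈ 58.8 mm.
Rainfall = ε × PW = 0.4 × 58.8 = 23.5 mm.

PW ≈ 58.8 mm; rainfall ≈ 23.5 mm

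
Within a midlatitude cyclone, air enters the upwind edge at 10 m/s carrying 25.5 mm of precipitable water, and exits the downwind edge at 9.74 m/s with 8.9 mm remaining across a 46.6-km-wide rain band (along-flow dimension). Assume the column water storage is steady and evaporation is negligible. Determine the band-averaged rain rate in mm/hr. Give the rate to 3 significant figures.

Column moisture flux per unit crosswind length is F = V × PW.
Inflow: F_in = 10 × 25.5 = 255 mm·m/s
Outflow: F_out = 9.74 × 8.9 = 86.686 mm·m/s
Steady-state rate R = (F_in − F_out)/L = (255 − 86.686) / 46600 m = 3.612e-03 mm/s.
R = 3.612e-03 × 3600 = 13.0 mm/hr.

R ≈ 13.0 mm/hr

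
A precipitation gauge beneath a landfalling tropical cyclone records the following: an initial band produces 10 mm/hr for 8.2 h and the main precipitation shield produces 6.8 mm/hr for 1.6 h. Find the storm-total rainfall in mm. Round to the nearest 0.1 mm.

Total = Σ Rᵢ Δtᵢ = 10 × 8.2 + 6.8 × 1.6
      = 82 + 10.88 = 92.9 mm.

total ≈ 92.9 mm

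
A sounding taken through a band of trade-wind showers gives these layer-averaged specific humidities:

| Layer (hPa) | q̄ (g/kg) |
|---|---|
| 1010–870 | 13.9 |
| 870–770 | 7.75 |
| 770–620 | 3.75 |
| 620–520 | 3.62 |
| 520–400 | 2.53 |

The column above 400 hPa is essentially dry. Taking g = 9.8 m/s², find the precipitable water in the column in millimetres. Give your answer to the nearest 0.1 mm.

PW ≈ 40.3 mm

Precipitable water is the column-integrated vapour mass per unit area: PW = (1/g) Σ q̄ Δp, with q in kg/kg and Δp in Pa (1 kg/m² of water = 1 mm).
Layer 1010–870 hPa: Δp = 140 hPa = 14000 Pa, q̄ = 0.0139 kg/kg → 0.0139 × 14000 / 9.8 = 19.86 mm
Layer 870–770 hPa: Δp = 100 hPa = 10000 Pa, q̄ = 0.00775 kg/kg → 0.00775 × 10000 / 9.8 = 7.91 mm
Layer 770–620 hPa: Δp = 150 hPa = 15000 Pa, q̄ = 0.00375 kg/kg → 0.00375 × 15000 / 9.8 = 5.74 mm
Layer 620–520 hPa: Δp = 100 hPa = 10000 Pa, q̄ = 0.00362 kg/kg → 0.00362 × 10000 / 9.8 = 3.69 mm
Layer 520–400 hPa: Δp = 120 hPa = 12000 Pa, q̄ = 0.00253 kg/kg → 0.00253 × 12000 / 9.8 = 3.10 mm
PW = 19.86 + 7.91 + 5.74 + 3.69 + 3.10 = 40.30 ≈ 40.3 mm.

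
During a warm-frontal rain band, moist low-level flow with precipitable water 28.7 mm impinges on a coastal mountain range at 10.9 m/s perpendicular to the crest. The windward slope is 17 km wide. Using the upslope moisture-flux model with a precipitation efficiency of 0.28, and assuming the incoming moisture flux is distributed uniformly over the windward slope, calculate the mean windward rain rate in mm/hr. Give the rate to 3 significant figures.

Incoming column moisture flux per unit ridge length: F = V × PW = 10.9 × 28.7 = 312.83 mm·m/s.
Spread over the 17 km slope with efficiency ε = 0.28: R = ε·F/W = 0.28 × 312.83 / 17000 m = 5.152e-03 mm/s.
R = 5.152e-03 × 3600 = 18.5 mm/hr.

R ≈ 18.5 mm/hr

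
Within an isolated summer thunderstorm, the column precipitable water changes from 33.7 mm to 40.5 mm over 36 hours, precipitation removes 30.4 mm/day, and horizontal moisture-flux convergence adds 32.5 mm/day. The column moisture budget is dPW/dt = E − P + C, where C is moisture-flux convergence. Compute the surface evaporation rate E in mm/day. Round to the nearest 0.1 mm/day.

dPW/dt = (40.5 − 33.7) mm / (36/24 day) = +4.533 mm/day.
E = dPW/dt + P − C = (+4.533) + 30.4 − (32.5) = 2.4 mm/day.

E ≈ 2.4 mm/day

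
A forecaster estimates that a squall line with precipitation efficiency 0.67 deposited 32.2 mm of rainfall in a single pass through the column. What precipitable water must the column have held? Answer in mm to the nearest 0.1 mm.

PW ≈ 48.1 mm

PW = rainfall / ε = 32.2 / 0.67 = 48.1 mm.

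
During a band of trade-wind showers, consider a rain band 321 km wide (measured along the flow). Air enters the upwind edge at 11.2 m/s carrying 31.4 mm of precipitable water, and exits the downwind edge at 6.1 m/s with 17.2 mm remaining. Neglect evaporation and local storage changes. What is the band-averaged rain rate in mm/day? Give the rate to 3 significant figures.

R ≈ 66.4 mm/day

Column moisture flux per unit crosswind length is F = V × PW.
Inflow: F_in = 11.2 × 31.4 = 351.68 mm·m/s
Outflow: F_out = 6.1 × 17.2 = 104.92 mm·m/s
Steady-state rate R = (F_in − F_out)/L = (351.68 − 104.92) / 321000 m = 7.687e-04 mm/s.
R = 7.687e-04 × 3600 × 24 = 66.4 mm/day.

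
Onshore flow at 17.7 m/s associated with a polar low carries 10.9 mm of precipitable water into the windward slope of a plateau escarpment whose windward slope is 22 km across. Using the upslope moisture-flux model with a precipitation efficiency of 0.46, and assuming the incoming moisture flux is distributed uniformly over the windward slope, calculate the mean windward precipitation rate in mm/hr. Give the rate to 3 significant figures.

Incoming column moisture flux per unit ridge length: F = V × PW = 17.7 × 10.9 = 192.93 mm·m/s.
Spread over the 22 km slope with efficiency ε = 0.46: R = ε·F/W = 0.46 × 192.93 / 22000 m = 4.034e-03 mm/s.
R = 4.034e-03 × 3600 = 14.5 mm/hr.

R ≈ 14.5 mm/hr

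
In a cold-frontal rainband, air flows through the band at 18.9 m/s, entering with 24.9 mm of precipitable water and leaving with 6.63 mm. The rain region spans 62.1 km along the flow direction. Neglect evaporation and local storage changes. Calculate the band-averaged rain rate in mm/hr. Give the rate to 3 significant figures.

R ≈ 20.0 mm/hr

Column moisture flux per unit crosswind length is F = V × PW.
Inflow: F_in = 18.9 × 24.9 = 470.61 mm·m/s
Outflow: F_out = 18.9 × 6.63 = 125.307 mm·m/s
Steady-state rate R = (F_in − F_out)/L = (470.61 − 125.307) / 62100 m = 5.560e-03 mm/s.
R = 5.560e-03 × 3600 = 20.0 mm/hr.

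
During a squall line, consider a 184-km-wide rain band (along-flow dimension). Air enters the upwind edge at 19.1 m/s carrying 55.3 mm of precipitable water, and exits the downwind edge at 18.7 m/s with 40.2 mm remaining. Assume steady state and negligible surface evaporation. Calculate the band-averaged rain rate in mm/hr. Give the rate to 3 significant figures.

R ≈ 5.96 mm/hr

Column moisture flux per unit crosswind length is F = V × PW.
Inflow: F_in = 19.1 × 55.3 = 1056.23 mm·m/s
Outflow: F_out = 18.7 × 40.2 = 751.74 mm·m/s
Steady-state rate R = (F_in − F_out)/L = (1056.23 − 751.74) / 184000 m = 1.655e-03 mm/s.
R = 1.655e-03 × 3600 = 5.96 mm/hr.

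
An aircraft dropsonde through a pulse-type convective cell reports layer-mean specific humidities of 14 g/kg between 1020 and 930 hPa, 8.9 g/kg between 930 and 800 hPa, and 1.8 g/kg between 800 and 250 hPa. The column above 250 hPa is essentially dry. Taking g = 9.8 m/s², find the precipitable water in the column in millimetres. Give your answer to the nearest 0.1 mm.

PW ≈ 34.8 mm

Precipitable water is the column-integrated vapour mass per unit area: PW = (1/g) Σ q̄ Δp, with q in kg/kg and Δp in Pa (1 kg/m² of water = 1 mm).
Layer 1020–930 hPa: Δp = 90 hPa = 9000 Pa, q̄ = 0.014 kg/kg → 0.014 × 9000 / 9.8 = 12.86 mm
Layer 930–800 hPa: Δp = 130 hPa = 13000 Pa, q̄ = 0.0089 kg/kg → 0.0089 × 13000 / 9.8 = 11.81 mm
Layer 800–250 hPa: Δp = 550 hPa = 55000 Pa, q̄ = 0.0018 kg/kg → 0.0018 × 55000 / 9.8 = 10.10 mm
PW = 12.86 + 11.81 + 10.10 = 34.77 ≈ 34.8 mm.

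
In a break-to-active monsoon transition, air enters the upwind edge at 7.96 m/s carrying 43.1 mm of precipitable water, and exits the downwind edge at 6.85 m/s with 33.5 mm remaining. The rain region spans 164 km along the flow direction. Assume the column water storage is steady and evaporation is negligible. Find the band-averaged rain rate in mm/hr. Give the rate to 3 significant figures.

R ≈ 2.49 mm/hr

Column moisture flux per unit crosswind length is F = V × PW.
Inflow: F_in = 7.96 × 43.1 = 343.076 mm·m/s
Outflow: F_out = 6.85 × 33.5 = 229.475 mm·m/s
Steady-state rate R = (F_in − F_out)/L = (343.076 − 229.475) / 164000 m = 6.927e-04 mm/s.
R = 6.927e-04 × 3600 = 2.49 mm/hr.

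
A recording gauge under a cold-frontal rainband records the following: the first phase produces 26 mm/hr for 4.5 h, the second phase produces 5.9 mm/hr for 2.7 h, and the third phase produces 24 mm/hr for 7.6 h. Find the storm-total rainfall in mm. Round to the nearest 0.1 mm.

total ≈ 315.3 mm

Total = Σ Rᵢ Δtᵢ = 26 × 4.5 + 5.9 × 2.7 + 24 × 7.6
      = 117 + 15.93 + 182.4 = 315.3 mm.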